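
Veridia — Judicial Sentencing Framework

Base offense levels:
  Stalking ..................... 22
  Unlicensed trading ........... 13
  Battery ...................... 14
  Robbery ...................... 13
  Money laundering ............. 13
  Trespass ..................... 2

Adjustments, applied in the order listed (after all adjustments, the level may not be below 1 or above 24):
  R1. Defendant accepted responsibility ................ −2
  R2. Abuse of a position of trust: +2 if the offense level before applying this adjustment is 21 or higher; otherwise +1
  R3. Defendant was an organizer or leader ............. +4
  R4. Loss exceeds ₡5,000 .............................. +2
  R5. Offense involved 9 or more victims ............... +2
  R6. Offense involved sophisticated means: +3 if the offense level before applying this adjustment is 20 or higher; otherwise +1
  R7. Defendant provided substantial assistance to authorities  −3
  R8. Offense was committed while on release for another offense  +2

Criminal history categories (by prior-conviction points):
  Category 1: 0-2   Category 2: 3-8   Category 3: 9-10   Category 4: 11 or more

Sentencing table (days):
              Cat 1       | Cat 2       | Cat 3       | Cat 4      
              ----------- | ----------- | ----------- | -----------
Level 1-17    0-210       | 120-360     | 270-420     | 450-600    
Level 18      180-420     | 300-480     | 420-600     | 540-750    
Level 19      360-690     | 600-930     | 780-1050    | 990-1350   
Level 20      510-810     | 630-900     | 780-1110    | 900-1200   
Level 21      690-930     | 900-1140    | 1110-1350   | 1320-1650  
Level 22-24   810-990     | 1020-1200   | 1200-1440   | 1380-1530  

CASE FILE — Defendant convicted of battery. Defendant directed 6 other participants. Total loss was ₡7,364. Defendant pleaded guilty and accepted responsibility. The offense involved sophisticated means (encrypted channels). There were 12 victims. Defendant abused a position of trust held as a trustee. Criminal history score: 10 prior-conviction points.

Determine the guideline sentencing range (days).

1200-1440 days

Base offense level for battery: 14.
R1 applies: 14 − 2 = 12.
R2 applies (level before this adjustment is 12 < 21, so +1): 12 + 1 = 13.
R3 applies: 13 + 4 = 17.
R4 applies: 17 + 2 = 19.
R5 applies: 19 + 2 = 21.
R6 applies (level before this adjustment is 21 ≥ 20, so +3): 21 + 3 = 24.
R7 does not apply.
R8 does not apply.
Final offense level: 24.
Criminal history: 10 prior points → Category 3 (9-10).
Level 24 falls in the 22-24 band.
Grid: Level 22-24 × Category 3 = 1200-1440 days.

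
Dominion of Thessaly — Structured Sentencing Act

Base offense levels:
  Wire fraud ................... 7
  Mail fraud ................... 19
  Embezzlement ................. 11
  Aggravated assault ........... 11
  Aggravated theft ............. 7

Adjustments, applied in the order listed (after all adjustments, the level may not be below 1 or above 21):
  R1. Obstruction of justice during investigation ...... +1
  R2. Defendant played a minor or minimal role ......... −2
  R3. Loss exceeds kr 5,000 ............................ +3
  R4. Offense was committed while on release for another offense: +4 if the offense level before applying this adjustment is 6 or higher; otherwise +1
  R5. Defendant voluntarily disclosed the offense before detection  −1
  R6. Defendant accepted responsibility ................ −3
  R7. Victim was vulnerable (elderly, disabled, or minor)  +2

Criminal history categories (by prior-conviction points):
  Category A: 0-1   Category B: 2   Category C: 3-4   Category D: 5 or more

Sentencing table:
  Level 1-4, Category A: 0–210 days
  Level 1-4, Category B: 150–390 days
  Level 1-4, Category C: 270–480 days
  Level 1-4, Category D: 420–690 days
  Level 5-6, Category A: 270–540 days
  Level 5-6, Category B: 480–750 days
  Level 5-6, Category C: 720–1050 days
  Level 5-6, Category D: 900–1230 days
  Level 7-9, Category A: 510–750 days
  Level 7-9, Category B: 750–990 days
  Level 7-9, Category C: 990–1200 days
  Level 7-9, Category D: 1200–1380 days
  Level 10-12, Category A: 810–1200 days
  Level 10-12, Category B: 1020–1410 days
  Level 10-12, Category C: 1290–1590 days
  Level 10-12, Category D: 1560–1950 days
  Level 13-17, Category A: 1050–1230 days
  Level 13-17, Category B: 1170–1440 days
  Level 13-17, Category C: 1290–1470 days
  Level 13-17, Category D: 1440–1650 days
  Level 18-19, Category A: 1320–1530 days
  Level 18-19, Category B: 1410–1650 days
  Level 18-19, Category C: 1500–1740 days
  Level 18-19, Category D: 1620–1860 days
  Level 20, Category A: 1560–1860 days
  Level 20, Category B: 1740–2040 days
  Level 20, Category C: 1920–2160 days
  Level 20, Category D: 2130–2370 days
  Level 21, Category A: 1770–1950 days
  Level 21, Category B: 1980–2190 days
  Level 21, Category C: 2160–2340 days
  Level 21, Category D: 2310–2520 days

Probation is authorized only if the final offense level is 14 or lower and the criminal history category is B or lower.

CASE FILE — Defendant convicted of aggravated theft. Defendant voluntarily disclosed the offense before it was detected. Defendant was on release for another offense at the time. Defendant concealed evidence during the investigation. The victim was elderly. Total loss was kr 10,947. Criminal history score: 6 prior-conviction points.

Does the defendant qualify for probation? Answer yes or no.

No

Base offense level for aggravated theft: 7.
R1 applies: 7 + 1 = 8.
R2 does not apply.
R3 applies: 8 + 3 = 11.
R4 applies (level before this adjustment is 11 ≥ 6, so +4): 11 + 4 = 15.
R5 applies: 15 − 1 = 14.
R7 applies: 14 + 2 = 16.
Final offense level: 16.
Criminal history: 6 prior points → Category D (5+).
Level 16 falls in the 13-17 band.
Grid: Level 13-17 × Category D = 1440-1650 days.
Probation check: level 16 > 14 and category D > B → not eligible.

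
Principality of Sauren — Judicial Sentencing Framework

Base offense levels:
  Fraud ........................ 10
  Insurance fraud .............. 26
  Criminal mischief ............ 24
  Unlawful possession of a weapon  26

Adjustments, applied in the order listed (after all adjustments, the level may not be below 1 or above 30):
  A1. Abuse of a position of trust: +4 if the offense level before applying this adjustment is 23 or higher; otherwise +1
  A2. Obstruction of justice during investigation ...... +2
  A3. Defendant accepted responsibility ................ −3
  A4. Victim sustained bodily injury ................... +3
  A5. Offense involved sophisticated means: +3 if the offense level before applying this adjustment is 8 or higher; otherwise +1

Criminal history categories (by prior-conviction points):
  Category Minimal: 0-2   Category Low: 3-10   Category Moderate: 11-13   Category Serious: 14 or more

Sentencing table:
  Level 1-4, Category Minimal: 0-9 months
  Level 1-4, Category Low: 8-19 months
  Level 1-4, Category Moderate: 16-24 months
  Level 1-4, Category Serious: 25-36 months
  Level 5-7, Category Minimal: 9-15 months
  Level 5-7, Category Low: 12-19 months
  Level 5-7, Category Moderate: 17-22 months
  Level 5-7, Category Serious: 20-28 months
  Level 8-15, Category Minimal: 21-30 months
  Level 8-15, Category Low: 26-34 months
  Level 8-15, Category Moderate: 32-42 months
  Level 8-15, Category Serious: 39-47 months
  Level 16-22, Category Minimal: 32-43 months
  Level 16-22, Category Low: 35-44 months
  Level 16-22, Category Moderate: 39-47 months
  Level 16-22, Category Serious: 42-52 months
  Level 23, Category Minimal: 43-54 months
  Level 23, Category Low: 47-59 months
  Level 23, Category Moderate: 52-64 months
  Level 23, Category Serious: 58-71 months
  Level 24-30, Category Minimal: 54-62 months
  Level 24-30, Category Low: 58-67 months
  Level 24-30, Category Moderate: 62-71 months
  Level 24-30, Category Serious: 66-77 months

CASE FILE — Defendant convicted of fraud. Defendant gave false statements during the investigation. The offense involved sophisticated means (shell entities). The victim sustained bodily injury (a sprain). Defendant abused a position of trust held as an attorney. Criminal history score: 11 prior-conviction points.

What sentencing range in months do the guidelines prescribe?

39-47 months

Base offense level for fraud: 10.
A1 applies (level before this adjustment is 10 < 23, so +1): 10 + 1 = 11.
A2 applies: 11 + 2 = 13.
A3 does not apply.
A4 applies: 13 + 3 = 16.
A5 applies (level before this adjustment is 16 ≥ 8, so +3): 16 + 3 = 19.
Final offense level: 19.
Criminal history: 11 prior points → Category Moderate (11-13).
Level 19 falls in the 16-22 band.
Grid: Level 16-22 × Category Moderate = 39-47 months.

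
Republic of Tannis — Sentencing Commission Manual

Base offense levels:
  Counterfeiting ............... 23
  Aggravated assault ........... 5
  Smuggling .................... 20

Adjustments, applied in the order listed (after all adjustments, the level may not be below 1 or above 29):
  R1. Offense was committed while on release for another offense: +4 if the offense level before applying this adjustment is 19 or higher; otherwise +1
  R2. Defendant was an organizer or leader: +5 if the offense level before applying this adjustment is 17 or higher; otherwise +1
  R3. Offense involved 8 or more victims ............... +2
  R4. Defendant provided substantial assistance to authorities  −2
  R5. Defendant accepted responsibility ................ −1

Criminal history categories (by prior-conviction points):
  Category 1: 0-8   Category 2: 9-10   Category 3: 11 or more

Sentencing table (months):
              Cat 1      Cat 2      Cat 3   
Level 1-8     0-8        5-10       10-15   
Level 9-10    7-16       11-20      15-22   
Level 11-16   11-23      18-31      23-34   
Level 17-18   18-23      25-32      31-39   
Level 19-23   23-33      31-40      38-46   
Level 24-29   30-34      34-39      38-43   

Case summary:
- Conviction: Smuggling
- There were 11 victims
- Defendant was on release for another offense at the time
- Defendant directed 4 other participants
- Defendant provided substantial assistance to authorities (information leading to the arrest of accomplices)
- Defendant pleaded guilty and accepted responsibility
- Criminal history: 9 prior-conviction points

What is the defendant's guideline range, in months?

Base offense level for smuggling: 20.
R1 applies (level before this adjustment is 20 ≥ 19, so +4): 20 + 4 = 24.
R2 applies (level before this adjustment is 24 ≥ 17, so +5): 24 + 5 = 29.
R3 applies: 29 + 2 = 31.
R4 applies: 31 − 2 = 29.
R5 applies: 29 − 1 = 28.
Final offense level: 28.
Criminal history: 9 prior points → Category 2 (9-10).
Level 28 falls in the 24-29 band.
Grid: Level 24-29 × Category 2 = 34-39 months.

34-39 months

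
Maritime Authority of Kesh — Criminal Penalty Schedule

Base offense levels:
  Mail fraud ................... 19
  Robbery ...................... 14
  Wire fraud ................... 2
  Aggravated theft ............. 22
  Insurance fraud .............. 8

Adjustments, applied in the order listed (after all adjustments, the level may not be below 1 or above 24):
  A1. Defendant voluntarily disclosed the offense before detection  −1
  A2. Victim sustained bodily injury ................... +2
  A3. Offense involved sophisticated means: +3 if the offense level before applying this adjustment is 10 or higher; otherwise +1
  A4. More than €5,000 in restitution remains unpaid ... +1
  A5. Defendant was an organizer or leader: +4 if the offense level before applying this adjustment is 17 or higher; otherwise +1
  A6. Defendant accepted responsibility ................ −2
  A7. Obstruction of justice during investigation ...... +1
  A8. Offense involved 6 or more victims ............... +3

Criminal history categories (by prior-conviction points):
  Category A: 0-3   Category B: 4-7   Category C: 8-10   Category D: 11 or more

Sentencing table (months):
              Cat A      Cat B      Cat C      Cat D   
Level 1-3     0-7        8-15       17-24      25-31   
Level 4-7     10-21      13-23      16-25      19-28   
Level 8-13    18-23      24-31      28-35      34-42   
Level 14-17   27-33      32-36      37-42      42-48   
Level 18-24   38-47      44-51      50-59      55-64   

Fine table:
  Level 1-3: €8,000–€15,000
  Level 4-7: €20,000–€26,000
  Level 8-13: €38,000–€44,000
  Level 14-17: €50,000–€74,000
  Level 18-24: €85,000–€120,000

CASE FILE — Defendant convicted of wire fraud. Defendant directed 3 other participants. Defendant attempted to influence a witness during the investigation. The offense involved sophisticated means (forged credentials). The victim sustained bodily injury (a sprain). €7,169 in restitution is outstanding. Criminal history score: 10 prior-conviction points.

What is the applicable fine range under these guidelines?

Base offense level for wire fraud: 2.
A1 does not apply.
A2 applies: 2 + 2 = 4.
A3 applies (level before this adjustment is 4 < 10, so +1): 4 + 1 = 5.
A4 applies: 5 + 1 = 6.
A5 applies (level before this adjustment is 6 < 17, so +1): 6 + 1 = 7.
A7 applies: 7 + 1 = 8.
Final offense level: 8.
Level 8 falls in the 8-13 band.
Fine table: Level 8-13 → €38,000–€44,000.

€38,000–€44,000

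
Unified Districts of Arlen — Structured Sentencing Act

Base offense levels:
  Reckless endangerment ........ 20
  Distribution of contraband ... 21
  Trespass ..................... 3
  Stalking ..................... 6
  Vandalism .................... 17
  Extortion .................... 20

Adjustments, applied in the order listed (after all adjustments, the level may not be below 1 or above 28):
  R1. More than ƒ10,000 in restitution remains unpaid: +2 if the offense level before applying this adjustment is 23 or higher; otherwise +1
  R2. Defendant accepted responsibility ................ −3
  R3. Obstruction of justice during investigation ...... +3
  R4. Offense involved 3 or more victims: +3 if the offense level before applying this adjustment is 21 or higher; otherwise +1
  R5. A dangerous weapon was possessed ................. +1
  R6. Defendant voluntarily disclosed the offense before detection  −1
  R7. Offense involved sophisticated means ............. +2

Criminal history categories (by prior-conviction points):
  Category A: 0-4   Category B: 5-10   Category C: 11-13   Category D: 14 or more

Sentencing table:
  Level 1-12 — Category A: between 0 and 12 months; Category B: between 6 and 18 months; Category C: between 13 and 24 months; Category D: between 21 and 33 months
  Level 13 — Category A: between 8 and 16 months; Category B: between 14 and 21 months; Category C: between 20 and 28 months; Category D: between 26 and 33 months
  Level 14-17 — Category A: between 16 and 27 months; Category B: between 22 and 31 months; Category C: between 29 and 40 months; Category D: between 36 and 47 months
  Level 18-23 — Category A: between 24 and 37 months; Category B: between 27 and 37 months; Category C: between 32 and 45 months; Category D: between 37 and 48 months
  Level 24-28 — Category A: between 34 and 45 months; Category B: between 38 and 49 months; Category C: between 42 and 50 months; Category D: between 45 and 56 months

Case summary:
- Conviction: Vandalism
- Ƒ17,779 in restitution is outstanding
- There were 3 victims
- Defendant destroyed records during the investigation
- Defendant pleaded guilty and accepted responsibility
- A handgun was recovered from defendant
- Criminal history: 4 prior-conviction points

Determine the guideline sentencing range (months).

24-37 months

Base offense level for vandalism: 17.
R1 applies (level before this adjustment is 17 < 23, so +1): 17 + 1 = 18.
R2 applies: 18 − 3 = 15.
R3 applies: 15 + 3 = 18.
R4 applies (level before this adjustment is 18 < 21, so +1): 18 + 1 = 19.
R5 applies: 19 + 1 = 20.
R6 does not apply.
Final offense level: 20.
Criminal history: 4 prior points → Category A (0-4).
Level 20 falls in the 18-23 band.
Grid: Level 18-23 × Category A = 24-37 months.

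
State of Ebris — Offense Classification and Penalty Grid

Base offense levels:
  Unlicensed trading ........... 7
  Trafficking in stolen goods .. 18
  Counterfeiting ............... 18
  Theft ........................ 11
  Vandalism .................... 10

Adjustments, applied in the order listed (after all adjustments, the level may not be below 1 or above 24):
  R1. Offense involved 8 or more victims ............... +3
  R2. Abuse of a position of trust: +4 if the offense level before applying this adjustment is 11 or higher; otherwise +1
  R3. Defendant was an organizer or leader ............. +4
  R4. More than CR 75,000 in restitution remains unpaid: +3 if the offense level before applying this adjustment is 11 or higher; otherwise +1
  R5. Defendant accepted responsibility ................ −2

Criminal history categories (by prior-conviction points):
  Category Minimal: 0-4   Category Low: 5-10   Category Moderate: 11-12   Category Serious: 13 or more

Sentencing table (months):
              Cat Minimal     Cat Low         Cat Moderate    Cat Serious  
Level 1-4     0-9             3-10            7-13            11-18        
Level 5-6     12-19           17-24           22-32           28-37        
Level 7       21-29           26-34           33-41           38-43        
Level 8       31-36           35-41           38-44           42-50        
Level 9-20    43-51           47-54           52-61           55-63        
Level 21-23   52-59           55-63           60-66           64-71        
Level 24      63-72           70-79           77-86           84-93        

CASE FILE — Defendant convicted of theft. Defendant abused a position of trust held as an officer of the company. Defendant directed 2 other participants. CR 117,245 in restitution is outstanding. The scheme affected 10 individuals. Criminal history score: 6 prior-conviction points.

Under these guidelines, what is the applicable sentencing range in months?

70-79 months

Base offense level for theft: 11.
R1 applies: 11 + 3 = 14.
R2 applies (level before this adjustment is 14 ≥ 11, so +4): 14 + 4 = 18.
R3 applies: 18 + 4 = 22.
R4 applies (level before this adjustment is 22 ≥ 11, so +3): 22 + 3 = 25.
R5 does not apply.
Level 25 exceeds the maximum of 24; capped at 24.
Final offense level: 24.
Criminal history: 6 prior points → Category Low (5-10).
Level 24 falls in the 24 band.
Grid: Level 24 × Category Low = 70-79 months.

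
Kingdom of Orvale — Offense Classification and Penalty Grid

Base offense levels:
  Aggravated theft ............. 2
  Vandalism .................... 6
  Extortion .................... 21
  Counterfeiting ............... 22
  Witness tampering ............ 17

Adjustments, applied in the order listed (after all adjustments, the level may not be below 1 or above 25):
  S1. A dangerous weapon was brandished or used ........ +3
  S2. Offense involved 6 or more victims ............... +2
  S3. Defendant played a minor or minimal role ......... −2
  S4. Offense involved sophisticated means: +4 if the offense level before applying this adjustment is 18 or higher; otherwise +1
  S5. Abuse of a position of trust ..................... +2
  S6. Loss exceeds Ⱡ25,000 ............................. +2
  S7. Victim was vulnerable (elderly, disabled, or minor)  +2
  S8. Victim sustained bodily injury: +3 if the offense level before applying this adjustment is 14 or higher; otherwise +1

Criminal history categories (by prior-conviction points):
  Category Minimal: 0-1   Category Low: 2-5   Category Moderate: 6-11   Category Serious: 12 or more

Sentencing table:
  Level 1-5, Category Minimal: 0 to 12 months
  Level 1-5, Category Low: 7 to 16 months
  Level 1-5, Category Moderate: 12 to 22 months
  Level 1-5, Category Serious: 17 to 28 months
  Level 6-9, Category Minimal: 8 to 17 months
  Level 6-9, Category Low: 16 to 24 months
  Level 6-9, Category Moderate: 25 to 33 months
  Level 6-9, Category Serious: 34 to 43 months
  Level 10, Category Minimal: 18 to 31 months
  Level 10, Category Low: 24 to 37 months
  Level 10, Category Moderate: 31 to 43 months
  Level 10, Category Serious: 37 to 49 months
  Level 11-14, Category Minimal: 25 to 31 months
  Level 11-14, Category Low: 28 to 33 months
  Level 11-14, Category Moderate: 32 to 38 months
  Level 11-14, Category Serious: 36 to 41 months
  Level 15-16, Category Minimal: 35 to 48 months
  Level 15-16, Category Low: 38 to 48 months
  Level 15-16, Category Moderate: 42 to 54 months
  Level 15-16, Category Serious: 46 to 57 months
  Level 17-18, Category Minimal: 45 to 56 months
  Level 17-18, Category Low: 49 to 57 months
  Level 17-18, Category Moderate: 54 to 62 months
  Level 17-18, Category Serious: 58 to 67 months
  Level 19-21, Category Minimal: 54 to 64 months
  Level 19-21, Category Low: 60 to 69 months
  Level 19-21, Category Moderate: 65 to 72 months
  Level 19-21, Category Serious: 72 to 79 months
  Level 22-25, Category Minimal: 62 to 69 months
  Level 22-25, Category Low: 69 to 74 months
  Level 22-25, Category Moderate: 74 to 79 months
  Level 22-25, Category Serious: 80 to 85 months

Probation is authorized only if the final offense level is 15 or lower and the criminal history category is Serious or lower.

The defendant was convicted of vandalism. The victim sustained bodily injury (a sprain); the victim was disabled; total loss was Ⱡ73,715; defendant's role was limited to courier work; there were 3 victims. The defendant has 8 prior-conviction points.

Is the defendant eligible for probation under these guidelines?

Yes

Base offense level for vandalism: 6.
S1 does not apply.
S2 does not apply.
S3 applies: 6 − 2 = 4.
S5 does not apply.
S6 applies: 4 + 2 = 6.
S7 applies: 6 + 2 = 8.
S8 applies (level before this adjustment is 8 < 14, so +1): 8 + 1 = 9.
Final offense level: 9.
Criminal history: 8 prior points → Category Moderate (6-11).
Level 9 falls in the 6-9 band.
Grid: Level 6-9 × Category Moderate = 25-33 months.
Probation check: level 9 ≤ 15 and category Moderate ≤ Serious → eligible.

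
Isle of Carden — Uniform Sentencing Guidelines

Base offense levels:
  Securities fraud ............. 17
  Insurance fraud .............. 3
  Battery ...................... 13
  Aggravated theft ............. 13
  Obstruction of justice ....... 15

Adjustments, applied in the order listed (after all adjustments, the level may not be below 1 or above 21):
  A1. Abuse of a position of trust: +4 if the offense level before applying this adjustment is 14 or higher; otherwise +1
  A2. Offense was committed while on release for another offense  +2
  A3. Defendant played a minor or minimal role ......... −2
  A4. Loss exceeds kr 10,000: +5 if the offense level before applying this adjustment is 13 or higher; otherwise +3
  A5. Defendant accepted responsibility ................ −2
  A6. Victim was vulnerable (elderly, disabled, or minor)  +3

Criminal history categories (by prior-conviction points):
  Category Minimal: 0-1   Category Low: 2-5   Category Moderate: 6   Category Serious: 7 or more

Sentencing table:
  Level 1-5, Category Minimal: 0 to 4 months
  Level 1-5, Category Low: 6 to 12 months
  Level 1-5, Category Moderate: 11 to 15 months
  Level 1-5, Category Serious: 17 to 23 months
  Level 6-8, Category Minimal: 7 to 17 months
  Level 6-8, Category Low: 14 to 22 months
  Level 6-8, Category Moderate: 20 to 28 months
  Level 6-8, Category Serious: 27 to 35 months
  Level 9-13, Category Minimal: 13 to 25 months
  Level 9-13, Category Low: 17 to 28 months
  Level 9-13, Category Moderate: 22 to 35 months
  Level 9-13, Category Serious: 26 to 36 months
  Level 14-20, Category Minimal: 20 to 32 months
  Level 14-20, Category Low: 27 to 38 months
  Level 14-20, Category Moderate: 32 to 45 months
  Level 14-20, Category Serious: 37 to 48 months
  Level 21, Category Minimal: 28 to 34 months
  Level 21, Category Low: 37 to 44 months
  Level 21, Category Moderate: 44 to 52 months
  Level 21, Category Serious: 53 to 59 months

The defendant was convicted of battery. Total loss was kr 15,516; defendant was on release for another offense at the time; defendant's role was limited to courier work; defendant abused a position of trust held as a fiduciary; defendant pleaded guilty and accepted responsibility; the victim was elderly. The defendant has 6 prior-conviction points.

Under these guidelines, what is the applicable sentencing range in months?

32-45 months

Base offense level for battery: 13.
A1 applies (level before this adjustment is 13 < 14, so +1): 13 + 1 = 14.
A2 applies: 14 + 2 = 16.
A3 applies: 16 − 2 = 14.
A4 applies (level before this adjustment is 14 ≥ 13, so +5): 14 + 5 = 19.
A5 applies: 19 − 2 = 17.
A6 applies: 17 + 3 = 20.
Final offense level: 20.
Criminal history: 6 prior points → Category Moderate (6).
Level 20 falls in the 14-20 band.
Grid: Level 14-20 × Category Moderate = 32-45 months.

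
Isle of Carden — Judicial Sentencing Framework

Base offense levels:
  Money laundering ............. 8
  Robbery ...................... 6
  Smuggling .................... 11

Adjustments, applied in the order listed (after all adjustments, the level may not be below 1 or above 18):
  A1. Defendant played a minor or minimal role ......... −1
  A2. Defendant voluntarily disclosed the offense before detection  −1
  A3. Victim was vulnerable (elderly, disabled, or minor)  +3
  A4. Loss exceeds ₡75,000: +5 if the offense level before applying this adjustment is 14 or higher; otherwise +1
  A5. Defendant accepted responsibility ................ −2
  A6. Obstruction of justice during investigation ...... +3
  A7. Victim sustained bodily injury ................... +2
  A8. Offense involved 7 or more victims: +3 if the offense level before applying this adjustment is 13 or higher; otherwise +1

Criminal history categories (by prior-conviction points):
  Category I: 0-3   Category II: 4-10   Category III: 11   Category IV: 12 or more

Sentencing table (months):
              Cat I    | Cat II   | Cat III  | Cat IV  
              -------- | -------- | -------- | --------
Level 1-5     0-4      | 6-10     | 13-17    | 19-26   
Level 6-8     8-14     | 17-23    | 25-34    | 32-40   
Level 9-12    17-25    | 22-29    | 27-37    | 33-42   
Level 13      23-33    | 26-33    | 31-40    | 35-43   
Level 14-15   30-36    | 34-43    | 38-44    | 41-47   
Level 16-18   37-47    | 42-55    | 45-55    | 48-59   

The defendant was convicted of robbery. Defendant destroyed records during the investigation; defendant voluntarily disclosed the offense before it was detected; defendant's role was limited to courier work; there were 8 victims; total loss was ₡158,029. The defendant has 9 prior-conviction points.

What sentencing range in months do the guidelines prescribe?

Base offense level for robbery: 6.
A1 applies: 6 − 1 = 5.
A2 applies: 5 − 1 = 4.
A4 applies (level before this adjustment is 4 < 14, so +1): 4 + 1 = 5.
A5 does not apply.
A6 applies: 5 + 3 = 8.
A8 applies (level before this adjustment is 8 < 13, so +1): 8 + 1 = 9.
Final offense level: 9.
Criminal history: 9 prior points → Category II (4-10).
Level 9 falls in the 9-12 band.
Grid: Level 9-12 × Category II = 22-29 months.

22-29 months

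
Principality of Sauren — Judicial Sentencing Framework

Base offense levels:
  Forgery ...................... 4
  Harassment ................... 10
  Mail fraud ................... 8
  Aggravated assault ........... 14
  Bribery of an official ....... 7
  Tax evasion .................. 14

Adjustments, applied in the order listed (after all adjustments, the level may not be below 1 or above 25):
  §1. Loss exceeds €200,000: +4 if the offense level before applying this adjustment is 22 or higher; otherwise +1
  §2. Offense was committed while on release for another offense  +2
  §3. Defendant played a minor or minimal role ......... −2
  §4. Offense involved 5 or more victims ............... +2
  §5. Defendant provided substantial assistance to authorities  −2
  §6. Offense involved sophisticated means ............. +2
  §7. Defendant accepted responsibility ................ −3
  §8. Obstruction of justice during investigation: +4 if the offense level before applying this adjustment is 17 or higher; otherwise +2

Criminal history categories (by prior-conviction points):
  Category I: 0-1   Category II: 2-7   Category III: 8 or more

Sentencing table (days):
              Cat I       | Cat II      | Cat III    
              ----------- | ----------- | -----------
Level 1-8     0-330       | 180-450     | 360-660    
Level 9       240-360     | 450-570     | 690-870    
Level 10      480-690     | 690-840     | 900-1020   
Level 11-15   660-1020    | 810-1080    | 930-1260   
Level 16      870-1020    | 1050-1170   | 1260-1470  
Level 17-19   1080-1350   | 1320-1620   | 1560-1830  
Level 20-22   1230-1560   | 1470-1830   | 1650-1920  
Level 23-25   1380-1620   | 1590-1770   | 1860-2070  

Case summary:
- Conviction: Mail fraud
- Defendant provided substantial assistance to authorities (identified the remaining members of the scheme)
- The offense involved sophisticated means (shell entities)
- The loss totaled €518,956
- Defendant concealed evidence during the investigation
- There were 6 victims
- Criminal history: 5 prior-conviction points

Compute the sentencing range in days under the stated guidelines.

810-1080 days

Base offense level for mail fraud: 8.
§1 applies (level before this adjustment is 8 < 22, so +1): 8 + 1 = 9.
§2 does not apply.
§3 does not apply.
§4 applies: 9 + 2 = 11.
§5 applies: 11 − 2 = 9.
§6 applies: 9 + 2 = 11.
§8 applies (level before this adjustment is 11 < 17, so +2): 11 + 2 = 13.
Final offense level: 13.
Criminal history: 5 prior points → Category II (2-7).
Level 13 falls in the 11-15 band.
Grid: Level 11-15 × Category II = 810-1080 days.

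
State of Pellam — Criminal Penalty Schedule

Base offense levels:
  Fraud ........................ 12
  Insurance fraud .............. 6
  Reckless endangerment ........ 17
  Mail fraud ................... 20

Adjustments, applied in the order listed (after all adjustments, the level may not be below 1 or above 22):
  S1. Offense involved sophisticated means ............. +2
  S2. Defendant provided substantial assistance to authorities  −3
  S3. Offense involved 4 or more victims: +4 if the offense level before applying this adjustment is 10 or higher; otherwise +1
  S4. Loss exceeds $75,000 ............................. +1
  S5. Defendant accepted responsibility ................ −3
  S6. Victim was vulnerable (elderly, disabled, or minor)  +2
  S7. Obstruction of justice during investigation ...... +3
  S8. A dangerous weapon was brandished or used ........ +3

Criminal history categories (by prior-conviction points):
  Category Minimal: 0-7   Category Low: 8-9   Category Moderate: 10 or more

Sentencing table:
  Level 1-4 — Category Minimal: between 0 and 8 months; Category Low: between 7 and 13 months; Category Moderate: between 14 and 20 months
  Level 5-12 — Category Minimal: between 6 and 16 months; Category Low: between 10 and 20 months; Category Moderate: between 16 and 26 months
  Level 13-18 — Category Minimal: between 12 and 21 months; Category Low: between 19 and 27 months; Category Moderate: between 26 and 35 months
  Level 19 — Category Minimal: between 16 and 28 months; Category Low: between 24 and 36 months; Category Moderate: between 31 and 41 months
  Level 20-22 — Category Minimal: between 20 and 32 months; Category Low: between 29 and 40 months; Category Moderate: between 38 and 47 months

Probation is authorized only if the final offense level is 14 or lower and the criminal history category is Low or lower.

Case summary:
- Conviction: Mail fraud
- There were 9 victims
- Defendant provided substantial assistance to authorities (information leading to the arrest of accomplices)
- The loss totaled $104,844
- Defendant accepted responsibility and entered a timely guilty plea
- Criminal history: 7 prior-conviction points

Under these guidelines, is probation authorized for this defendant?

No

Base offense level for mail fraud: 20.
S1 does not apply.
S2 applies: 20 − 3 = 17.
S3 applies (level before this adjustment is 17 ≥ 10, so +4): 17 + 4 = 21.
S4 applies: 21 + 1 = 22.
S5 applies: 22 − 3 = 19.
S6 does not apply.
S7 does not apply.
Final offense level: 19.
Criminal history: 7 prior points → Category Minimal (0-7).
Level 19 falls in the 19 band.
Grid: Level 19 × Category Minimal = 16-28 months.
Probation check: level 19 > 14 and category Minimal ≤ Low → not eligible.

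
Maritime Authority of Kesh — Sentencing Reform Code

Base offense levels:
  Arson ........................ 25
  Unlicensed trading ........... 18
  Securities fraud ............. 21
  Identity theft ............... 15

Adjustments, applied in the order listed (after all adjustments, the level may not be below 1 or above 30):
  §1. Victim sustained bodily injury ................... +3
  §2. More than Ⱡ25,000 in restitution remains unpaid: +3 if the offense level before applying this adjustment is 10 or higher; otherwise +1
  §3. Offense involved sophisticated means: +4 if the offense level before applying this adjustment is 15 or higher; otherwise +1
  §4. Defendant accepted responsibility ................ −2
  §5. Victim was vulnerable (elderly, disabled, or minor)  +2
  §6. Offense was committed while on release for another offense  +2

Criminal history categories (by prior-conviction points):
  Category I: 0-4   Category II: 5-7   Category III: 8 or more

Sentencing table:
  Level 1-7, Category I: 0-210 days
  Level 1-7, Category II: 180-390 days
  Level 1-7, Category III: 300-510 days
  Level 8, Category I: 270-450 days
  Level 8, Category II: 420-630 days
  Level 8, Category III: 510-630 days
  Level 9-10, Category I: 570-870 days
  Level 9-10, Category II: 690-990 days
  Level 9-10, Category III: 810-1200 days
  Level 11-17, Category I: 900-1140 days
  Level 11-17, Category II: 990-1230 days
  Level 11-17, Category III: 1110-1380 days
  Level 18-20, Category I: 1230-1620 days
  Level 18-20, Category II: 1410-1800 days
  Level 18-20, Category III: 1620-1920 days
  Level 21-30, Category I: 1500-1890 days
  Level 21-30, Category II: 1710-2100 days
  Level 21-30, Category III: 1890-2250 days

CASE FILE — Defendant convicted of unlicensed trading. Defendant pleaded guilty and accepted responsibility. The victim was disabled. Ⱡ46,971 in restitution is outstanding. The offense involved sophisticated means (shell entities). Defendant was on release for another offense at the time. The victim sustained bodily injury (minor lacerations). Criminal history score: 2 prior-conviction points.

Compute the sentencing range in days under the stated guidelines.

1500-1890 days

Base offense level for unlicensed trading: 18.
§1 applies: 18 + 3 = 21.
§2 applies (level before this adjustment is 21 ≥ 10, so +3): 21 + 3 = 24.
§3 applies (level before this adjustment is 24 ≥ 15, so +4): 24 + 4 = 28.
§4 applies: 28 − 2 = 26.
§5 applies: 26 + 2 = 28.
§6 applies: 28 + 2 = 30.
Final offense level: 30.
Criminal history: 2 prior points → Category I (0-4).
Level 30 falls in the 21-30 band.
Grid: Level 21-30 × Category I = 1500-1890 days.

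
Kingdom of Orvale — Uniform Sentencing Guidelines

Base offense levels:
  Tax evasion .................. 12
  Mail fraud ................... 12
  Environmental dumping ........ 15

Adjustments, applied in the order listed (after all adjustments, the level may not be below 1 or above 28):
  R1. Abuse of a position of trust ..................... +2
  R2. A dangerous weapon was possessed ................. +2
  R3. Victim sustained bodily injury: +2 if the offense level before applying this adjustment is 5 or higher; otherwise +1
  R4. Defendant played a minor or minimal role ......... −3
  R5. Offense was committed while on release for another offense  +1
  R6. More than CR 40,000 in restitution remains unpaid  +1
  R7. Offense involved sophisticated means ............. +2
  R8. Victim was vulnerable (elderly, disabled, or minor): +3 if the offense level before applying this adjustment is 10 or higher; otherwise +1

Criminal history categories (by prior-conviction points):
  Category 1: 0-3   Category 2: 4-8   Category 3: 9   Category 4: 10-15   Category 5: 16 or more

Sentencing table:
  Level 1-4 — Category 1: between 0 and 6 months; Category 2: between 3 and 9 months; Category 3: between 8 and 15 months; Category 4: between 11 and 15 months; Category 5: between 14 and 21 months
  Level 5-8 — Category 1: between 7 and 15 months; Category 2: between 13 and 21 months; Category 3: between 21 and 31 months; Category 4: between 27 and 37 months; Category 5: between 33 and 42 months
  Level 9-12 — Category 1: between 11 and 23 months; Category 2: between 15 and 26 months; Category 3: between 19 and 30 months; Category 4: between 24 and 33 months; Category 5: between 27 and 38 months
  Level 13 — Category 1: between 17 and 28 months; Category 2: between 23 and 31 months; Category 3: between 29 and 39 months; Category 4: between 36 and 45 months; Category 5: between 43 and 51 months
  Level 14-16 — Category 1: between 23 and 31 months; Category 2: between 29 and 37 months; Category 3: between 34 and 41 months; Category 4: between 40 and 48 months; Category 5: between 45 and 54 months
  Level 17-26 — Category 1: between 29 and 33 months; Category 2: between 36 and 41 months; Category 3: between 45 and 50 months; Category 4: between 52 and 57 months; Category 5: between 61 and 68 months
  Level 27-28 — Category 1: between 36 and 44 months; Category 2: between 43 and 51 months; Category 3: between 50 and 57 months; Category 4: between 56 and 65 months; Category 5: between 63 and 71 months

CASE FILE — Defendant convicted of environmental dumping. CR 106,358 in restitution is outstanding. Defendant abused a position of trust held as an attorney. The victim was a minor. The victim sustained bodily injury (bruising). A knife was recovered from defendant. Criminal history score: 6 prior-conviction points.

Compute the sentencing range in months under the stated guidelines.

36-41 months

Base offense level for environmental dumping: 15.
R1 applies: 15 + 2 = 17.
R2 applies: 17 + 2 = 19.
R3 applies (level before this adjustment is 19 ≥ 5, so +2): 19 + 2 = 21.
R4 does not apply.
R6 applies: 21 + 1 = 22.
R7 does not apply.
R8 applies (level before this adjustment is 22 ≥ 10, so +3): 22 + 3 = 25.
Final offense level: 25.
Criminal history: 6 prior points → Category 2 (4-8).
Level 25 falls in the 17-26 band.
Grid: Level 17-26 × Category 2 = 36-41 months.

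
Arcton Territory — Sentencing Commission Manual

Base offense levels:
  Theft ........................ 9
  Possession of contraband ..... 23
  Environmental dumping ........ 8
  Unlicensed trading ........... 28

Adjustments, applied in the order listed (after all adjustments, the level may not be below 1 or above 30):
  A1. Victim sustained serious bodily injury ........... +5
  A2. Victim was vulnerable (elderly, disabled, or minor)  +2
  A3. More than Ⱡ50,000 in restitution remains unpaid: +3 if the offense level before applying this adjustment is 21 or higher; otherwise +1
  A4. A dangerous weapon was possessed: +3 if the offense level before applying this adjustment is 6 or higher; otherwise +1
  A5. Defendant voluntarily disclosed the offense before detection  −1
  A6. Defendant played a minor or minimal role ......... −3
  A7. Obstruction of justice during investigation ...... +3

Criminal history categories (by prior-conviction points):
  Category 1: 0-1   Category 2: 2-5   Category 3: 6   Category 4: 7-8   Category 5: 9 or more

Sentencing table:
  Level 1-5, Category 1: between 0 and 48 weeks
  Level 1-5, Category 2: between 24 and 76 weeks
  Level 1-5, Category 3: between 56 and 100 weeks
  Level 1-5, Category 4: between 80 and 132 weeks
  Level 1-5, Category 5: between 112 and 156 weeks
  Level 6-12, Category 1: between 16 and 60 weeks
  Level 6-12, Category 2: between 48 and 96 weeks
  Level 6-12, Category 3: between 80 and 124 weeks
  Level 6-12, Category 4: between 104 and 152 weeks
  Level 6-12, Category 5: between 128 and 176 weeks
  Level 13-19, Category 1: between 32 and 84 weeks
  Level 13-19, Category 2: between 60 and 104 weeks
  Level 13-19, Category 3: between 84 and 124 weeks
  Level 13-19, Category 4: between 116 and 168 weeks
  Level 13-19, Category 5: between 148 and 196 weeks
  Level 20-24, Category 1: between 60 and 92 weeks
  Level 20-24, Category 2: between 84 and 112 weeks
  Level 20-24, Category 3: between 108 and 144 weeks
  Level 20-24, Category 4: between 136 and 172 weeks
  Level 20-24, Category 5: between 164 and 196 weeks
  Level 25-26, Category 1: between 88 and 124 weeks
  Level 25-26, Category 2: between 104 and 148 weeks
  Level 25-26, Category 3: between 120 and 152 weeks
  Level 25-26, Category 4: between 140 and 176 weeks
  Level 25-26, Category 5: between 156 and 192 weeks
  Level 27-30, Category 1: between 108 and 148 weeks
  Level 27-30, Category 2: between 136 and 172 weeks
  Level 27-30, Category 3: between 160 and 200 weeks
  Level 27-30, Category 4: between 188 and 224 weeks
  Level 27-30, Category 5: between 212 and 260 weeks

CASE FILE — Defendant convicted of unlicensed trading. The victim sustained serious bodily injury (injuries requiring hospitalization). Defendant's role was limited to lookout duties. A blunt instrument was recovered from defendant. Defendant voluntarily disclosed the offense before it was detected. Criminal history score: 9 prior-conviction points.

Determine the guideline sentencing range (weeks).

212-260 weeks

Base offense level for unlicensed trading: 28.
A1 applies: 28 + 5 = 33.
A3 does not apply.
A4 applies (level before this adjustment is 33 ≥ 6, so +3): 33 + 3 = 36.
A5 applies: 36 − 1 = 35.
A6 applies: 35 − 3 = 32.
A7 does not apply.
Level 32 exceeds the maximum of 30; capped at 30.
Final offense level: 30.
Criminal history: 9 prior points → Category 5 (9+).
Level 30 falls in the 27-30 band.
Grid: Level 27-30 × Category 5 = 212-260 weeks.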